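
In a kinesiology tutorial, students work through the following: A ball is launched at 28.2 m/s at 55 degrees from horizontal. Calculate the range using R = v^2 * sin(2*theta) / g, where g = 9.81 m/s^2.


sin(2 * 55) = sin(110) = 0.939693
v^2 = 28.2^2 = 795.24
R = 795.24 * 0.939693 / 9.81
= 76.175 m

76.175 m


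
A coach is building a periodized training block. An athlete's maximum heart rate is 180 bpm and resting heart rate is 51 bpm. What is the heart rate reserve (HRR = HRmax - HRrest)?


HRR = HRmax - HRrest
= 180 - 51
= 129 bpm

129 bpm


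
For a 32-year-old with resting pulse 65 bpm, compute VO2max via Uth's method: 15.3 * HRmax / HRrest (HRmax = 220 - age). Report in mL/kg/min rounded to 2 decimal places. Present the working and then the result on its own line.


Step 1: HRmax = 220 - 32 = 188 bpm
Step 2: Ratio = 188 / 65 = 2.8923
Step 3: VO2max = 15.3 * 2.8923 = 44.25 mL/kg/min

44.25 mL/kg/min


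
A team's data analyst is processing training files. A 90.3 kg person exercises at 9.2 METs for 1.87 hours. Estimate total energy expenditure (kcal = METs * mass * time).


Energy = METs * mass(kg) * time(h)
= 9.2 * 90.3 * 1.87
= 1553.52 kcal

1553.52 kcal


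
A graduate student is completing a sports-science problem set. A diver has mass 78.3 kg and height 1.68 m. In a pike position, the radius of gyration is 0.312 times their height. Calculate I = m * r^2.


r = 0.312 * 1.68 = 0.52416 m
I = m * r^2 = 78.3 * 0.274744 = 21.512 kg*m^2

21.512 kg*m^2


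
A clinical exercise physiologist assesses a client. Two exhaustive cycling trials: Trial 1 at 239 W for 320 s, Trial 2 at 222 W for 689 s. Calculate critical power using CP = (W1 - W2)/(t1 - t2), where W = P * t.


W1 = 239 * 320 = 76480 J
W2 = 222 * 689 = 152958 J
CP = (76480 - 152958) / (320 - 689)
= -76478 / -369
= 207.26 W

207.26 W


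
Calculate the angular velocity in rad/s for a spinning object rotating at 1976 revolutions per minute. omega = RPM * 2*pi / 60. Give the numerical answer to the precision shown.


omega = RPM * 2*pi / 60
= 1976 * 6.28318531 / 60
= 206.926 rad/s

206.926 rad/s


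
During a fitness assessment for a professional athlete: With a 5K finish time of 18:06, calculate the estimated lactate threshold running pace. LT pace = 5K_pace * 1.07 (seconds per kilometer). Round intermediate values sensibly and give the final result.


Race duration = 1086 s for 5 km
Average pace = 1086 / 5 = 217.2 s/km
LT pace = 217.2 * 1.07
= 232.4 s/km

232.4 s/km


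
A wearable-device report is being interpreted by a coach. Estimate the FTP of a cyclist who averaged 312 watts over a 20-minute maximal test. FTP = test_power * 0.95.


FTP = 312 * 0.95 = 296.4 W

296.4 W


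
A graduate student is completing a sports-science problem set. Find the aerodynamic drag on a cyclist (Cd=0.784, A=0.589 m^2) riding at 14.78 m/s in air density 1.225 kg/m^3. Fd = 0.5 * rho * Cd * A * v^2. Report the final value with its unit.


Fd = 0.5 * 1.225 * 0.784 * 0.589 * 14.78^2
= 0.5 * 1.225 * 0.784 * 0.589 * 218.4484
= 61.785 N

61.785 N


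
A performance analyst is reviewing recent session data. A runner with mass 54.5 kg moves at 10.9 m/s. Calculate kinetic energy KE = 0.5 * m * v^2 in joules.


v^2 = 10.9^2 = 118.81
KE = 0.5 * 54.5 * 118.81
= 3237.57 J

3237.57 J


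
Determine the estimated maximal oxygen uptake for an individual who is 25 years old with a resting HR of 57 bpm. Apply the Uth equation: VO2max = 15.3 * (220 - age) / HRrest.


HRmax = 220 - 25 = 195
VO2max = 15.3 * (195 / 57)
= 15.3 * 3.4211
= 52.34 mL/kg/min

52.34 mL/kg/min


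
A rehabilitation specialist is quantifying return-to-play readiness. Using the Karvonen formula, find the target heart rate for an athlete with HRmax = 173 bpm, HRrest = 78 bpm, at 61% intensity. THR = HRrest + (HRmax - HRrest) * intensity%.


HRR = 173 - 78 = 95
THR = 78 + 95 * 0.61
= 78 + 57.95
= 135.95 bpm

135.95 bpm


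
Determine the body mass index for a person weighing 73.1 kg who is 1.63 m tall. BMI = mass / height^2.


BMI = mass / height^2
= 73.1 / 1.63^2
= 73.1 / 2.6569
= 27.51 kg/m^2

27.51 kg/m^2


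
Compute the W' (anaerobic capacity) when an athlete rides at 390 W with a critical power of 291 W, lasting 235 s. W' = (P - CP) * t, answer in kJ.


Above-CP power = 99 W
Duration = 235 s
W' = 99 * 235 = 23265 J
Convert: 23265 / 1000 = 23.265 kJ

23.265 kJ


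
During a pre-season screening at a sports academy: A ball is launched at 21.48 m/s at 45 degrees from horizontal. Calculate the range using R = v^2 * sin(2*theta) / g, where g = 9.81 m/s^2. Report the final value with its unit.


sin(2 * 45) = sin(90) = 1.0
v^2 = 21.48^2 = 461.3904
R = 461.3904 * 1.0 / 9.81
= 47.033 m

47.033 m


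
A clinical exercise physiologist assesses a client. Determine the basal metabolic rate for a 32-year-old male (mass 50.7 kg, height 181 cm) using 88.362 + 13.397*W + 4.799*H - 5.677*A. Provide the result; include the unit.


BMR = 88.362 + 13.397*50.7 + 4.799*181 - 5.677*32
= 1454.54 kcal/day

1454.54 kcal/day


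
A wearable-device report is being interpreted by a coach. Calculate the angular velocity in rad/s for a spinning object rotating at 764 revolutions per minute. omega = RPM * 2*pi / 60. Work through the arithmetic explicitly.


omega = RPM * 2*pi / 60
= 764 * 6.28318531 / 60
= 80.006 rad/s

80.006 rad/s


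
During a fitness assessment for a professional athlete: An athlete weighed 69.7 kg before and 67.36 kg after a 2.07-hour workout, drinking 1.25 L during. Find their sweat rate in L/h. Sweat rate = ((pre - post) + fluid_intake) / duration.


Body mass change = 2.34 kg
Total sweat loss = 2.34 + 1.25 = 3.59 L
Rate = 3.59 / 2.07 = 1.734 L/h

1.734 L/h


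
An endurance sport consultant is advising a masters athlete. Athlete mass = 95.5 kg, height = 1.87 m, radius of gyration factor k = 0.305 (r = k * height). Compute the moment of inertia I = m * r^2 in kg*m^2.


r = k * height = 0.305 * 1.87 = 0.57035 m
r^2 = 0.57035^2 = 0.325299
I = 95.5 * 0.325299 = 31.066 kg*m^2

31.066 kg*m^2


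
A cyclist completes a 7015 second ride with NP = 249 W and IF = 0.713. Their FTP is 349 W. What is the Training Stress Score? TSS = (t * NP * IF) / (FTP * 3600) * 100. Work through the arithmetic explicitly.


t * NP * IF = 7015 * 249 * 0.713 = 1245422.055
FTP * 3600 = 1256400
TSS = (1245422.055 / 1256400) * 100 = 99.13

99.13 TSS


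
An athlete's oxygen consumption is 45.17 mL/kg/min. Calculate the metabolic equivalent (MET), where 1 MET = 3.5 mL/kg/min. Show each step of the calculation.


MET = VO2 / 3.5
= 45.17 / 3.5
= 12.91 METs

12.91 METs


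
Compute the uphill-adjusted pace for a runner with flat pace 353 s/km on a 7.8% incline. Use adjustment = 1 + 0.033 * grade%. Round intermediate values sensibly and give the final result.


Adjustment factor = 1 + 0.033 * 7.8 = 1.2574
Grade-adjusted pace = 353 * 1.2574 = 443.86 s/km

443.86 s/km


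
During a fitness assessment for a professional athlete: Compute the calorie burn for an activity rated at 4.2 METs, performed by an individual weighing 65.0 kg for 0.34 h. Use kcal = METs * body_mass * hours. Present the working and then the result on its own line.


Product of METs and mass = 4.2 * 65.0 = 273.0
Total kcal = 273.0 * 0.34 = 92.82 kcal

92.82 kcal


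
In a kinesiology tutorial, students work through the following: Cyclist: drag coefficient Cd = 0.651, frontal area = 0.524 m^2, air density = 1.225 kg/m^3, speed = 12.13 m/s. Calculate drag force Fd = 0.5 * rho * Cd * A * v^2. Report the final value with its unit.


v^2 = 12.13^2 = 147.1369
Fd = 0.5 * 1.225 * 0.651 * 0.524 * 147.1369
= 30.743 N

30.743 N


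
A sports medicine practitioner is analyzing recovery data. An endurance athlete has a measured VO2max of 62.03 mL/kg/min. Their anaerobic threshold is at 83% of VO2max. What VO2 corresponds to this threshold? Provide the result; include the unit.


Anaerobic threshold VO2 = VO2max * 83%
= 62.03 * 0.83
= 51.48 mL/kg/min

51.48 mL/kg/min


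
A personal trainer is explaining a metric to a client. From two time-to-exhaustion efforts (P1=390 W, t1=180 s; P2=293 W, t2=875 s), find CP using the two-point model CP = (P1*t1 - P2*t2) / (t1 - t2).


Work in trial 1 = 70200 J
Work in trial 2 = 256375 J
Delta work = -186175 J
Delta time = -695 s
CP = -186175 / -695 = 267.88 W

267.88 W


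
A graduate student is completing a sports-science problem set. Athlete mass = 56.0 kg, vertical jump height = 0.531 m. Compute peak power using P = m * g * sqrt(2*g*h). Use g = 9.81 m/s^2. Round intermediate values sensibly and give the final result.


sqrt(2 * 9.81 * 0.531) = sqrt(10.41822) = 3.227727 m/s
P = 56.0 * 9.81 * 3.227727
= 1773.18 W

1773.18 W


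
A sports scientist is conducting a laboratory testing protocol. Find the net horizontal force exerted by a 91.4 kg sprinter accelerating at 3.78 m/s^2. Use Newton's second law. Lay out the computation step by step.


Newton's second law: F = m * a
F = 91.4 * 3.78 = 345.49 N

345.49 N


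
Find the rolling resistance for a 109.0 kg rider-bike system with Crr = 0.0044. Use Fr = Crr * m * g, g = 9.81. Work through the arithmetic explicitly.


m * g = 109.0 * 9.81 = 1069.29 N
Fr = 0.0044 * 1069.29 = 4.705 N

4.705 N


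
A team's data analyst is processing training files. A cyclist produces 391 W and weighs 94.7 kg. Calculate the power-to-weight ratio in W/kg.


P/W = power / mass
= 391 / 94.7
= 4.129 W/kg

4.129 W/kg


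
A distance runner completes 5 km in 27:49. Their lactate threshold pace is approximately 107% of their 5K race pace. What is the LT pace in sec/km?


Convert to seconds: 27 min 49 s = 1669 s
Pace per km = 1669 / 5 = 333.8 s/km
LT pace = 333.8 * 1.07 = 357.17 s/km

357.17 s/km


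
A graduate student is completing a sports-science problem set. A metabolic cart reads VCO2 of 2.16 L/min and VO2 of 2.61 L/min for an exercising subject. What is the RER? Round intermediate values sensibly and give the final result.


RER = VCO2 / VO2 = 2.16 / 2.61 = 0.8276

0.8276


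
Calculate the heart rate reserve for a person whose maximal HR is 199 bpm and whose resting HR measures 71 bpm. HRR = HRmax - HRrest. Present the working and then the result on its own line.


HRmax = 199 bpm
HRrest = 71 bpm
HRR = 199 - 71 = 128 bpm

128 bpm


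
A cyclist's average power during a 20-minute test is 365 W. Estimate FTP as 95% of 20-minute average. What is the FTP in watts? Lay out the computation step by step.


FTP = 20-min power * 0.95
= 365 * 0.95
= 346.75 W

346.75 W


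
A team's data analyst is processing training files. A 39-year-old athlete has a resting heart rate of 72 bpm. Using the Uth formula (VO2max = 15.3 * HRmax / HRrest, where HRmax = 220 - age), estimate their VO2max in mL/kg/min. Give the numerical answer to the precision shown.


HRmax = 220 - 39 = 181 bpm
Ratio = HRmax / HRrest = 181 / 72 = 2.5139
VO2max = 15.3 * 2.5139 = 38.46 mL/kg/min

38.46 mL/kg/min


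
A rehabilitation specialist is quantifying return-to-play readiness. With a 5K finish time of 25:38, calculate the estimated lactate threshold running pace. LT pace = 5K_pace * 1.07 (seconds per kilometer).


Race duration = 1538 s for 5 km
Average pace = 1538 / 5 = 307.6 s/km
LT pace = 307.6 * 1.07
= 329.13 s/km

329.13 s/km


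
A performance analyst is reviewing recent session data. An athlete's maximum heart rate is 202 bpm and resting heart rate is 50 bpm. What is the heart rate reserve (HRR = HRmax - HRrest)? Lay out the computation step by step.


HRR = HRmax - HRrest
= 202 - 50
= 152 bpm

152 bpm


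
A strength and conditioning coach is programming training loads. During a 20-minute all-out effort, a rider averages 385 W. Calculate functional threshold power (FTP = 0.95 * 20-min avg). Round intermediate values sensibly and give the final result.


FTP = 0.95 * 385
= 365.75 W

365.75 W


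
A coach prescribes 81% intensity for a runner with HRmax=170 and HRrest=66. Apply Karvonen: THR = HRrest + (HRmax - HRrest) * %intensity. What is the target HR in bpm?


Heart rate reserve = 170 - 66 = 104
Intensity fraction = 81 / 100 = 0.81
THR = 66 + 104 * 0.81 = 150.24 bpm

150.24 bpm


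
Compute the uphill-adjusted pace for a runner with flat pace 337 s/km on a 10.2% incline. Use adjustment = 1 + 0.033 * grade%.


Adjustment factor = 1 + 0.033 * 10.2 = 1.3366
Grade-adjusted pace = 337 * 1.3366 = 450.43 s/km

450.43 s/km


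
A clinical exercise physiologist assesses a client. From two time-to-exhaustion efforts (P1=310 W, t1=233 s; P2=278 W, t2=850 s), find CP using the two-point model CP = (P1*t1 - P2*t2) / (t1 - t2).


Work in trial 1 = 72230 J
Work in trial 2 = 236300 J
Delta work = -164070 J
Delta time = -617 s
CP = -164070 / -617 = 265.92 W

265.92 W


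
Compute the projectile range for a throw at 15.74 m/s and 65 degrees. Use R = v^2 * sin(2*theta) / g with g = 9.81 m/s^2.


Two times the angle = 130 degrees
sin(130) = 0.766044
R = 247.7476 * 0.766044 / 9.81 = 19.346 m

19.346 m


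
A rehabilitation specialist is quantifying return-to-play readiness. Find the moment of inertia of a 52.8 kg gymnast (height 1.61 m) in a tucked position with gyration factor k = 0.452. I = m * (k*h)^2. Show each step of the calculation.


Radius of gyration = 0.452 * 1.61 = 0.72772 m
I = 52.8 * 0.72772^2
= 52.8 * 0.529576
= 27.962 kg*m^2

27.962 kg*m^2


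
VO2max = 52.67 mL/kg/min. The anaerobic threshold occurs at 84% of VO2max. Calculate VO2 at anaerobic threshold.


AT fraction = 84 / 100 = 0.84
AT VO2 = 52.67 * 0.84
= 44.24 mL/kg/min

44.24 mL/kg/min


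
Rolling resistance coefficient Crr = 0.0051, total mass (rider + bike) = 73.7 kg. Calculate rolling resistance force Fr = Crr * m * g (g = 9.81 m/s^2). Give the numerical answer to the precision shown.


Fr = Crr * m * g
= 0.0051 * 73.7 * 9.81
= 3.687 N

3.687 N


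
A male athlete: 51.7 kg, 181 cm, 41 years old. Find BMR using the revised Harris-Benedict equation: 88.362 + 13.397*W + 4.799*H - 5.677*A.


Intercept = 88.362
Weight contribution = 13.397 * 51.7 = 692.6249
Height contribution = 4.799 * 181 = 868.619
Age contribution = 5.677 * 41 = 232.757
BMR = 88.362 + 692.6249 + 868.619 - 232.757
= 1416.85 kcal/day

1416.85 kcal/day


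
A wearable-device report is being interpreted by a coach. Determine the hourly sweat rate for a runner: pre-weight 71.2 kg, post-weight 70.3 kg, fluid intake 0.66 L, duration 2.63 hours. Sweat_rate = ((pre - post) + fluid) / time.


Mass lost = 71.2 - 70.3 = 0.9 kg
Add fluid consumed: 0.9 + 0.66 = 1.56 L total sweat
Sweat rate = 1.56 / 2.63 = 0.593 L/h

0.593 L/h


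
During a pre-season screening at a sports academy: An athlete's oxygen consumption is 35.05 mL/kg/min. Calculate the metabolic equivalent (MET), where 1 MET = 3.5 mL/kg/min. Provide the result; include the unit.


MET = VO2 / 3.5
= 35.05 / 3.5
= 10.01 METs

10.01 METs


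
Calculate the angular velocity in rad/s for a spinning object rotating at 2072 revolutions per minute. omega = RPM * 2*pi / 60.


omega = RPM * 2*pi / 60
= 2072 * 6.28318531 / 60
= 216.979 rad/s

216.979 rad/s


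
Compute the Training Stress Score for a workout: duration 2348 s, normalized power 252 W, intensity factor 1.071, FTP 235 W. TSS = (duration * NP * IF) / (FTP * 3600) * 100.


Product = 2348 * 252 * 1.071 = 633706.416
Base = 235 * 3600 = 846000
TSS = 633706.416 / 846000 * 100 = 74.91

74.91 TSS


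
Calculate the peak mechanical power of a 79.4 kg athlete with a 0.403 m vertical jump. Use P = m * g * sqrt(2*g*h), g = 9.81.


First, sqrt(2gh) = sqrt(2 * 9.81 * 0.403)
= sqrt(7.90686) = 2.811914 m/s
Power = 79.4 * 9.81 * 2.811914 = 2190.24 W

2190.24 W


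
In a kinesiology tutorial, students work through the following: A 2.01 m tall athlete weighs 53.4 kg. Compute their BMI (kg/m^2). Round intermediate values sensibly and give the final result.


height^2 = 4.0401 m^2
BMI = 53.4 / 4.0401 = 13.22 kg/m^2

13.22 kg/m^2


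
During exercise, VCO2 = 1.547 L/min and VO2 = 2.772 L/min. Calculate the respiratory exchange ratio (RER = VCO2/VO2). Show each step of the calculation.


RER = VCO2 / VO2
= 1.547 / 2.772
= 0.5581

0.5581


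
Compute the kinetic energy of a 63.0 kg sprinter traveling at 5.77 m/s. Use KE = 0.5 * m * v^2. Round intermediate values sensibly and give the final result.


Velocity squared = 33.2929
KE = 0.5 * 63.0 * 33.2929 = 1048.73 J

1048.73 J


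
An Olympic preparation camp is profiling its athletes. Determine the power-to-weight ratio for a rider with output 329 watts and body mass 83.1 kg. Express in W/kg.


P/W = 329 / 83.1 = 3.959 W/kg

3.959 W/kg


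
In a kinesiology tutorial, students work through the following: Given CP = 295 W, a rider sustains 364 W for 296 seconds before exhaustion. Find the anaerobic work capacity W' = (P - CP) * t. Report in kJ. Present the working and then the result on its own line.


Excess power = 364 - 295 = 69 W
Work above CP = 69 * 296 = 20424 J
W' = 20.424 kJ

20.424 kJ


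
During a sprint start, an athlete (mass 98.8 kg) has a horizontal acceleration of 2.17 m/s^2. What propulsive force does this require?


Propulsive force = mass * acceleration
= 98.8 kg * 2.17 m/s^2
= 214.4 N

214.4 N


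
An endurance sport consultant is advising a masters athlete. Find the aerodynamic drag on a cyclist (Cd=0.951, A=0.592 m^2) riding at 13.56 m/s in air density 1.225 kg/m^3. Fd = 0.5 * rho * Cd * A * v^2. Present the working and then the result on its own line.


Fd = 0.5 * 1.225 * 0.951 * 0.592 * 13.56^2
= 0.5 * 1.225 * 0.951 * 0.592 * 183.8736
= 63.406 N

63.406 N


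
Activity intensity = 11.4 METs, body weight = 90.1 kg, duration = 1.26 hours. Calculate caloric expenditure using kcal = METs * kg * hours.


kcal = 11.4 * 90.1 * 1.26
= 1027.14 * 1.26
= 1294.2 kcal

1294.2 kcal


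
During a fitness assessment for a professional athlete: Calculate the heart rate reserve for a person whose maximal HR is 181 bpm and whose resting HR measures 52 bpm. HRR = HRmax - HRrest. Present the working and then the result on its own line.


HRmax = 181 bpm
HRrest = 52 bpm
HRR = 181 - 52 = 129 bpm

129 bpm


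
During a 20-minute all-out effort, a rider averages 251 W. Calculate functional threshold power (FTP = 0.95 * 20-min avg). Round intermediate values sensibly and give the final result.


FTP = 0.95 * 251
= 238.45 W

238.45 W


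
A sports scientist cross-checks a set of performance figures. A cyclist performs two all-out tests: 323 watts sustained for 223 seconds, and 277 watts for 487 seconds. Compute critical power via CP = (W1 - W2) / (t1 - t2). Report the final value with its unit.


W1 = P1 * t1 = 323 * 223 = 72029 J
W2 = P2 * t2 = 277 * 487 = 134899 J
CP = (72029 - 134899) / (223 - 487)
= 238.14 W

238.14 W


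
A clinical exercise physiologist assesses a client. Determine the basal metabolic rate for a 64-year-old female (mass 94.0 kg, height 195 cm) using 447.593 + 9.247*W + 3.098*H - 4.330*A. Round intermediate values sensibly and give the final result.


BMR = 447.593 + 9.247*94.0 + 3.098*195 - 4.330*64
= 1643.8 kcal/day

1643.8 kcal/day


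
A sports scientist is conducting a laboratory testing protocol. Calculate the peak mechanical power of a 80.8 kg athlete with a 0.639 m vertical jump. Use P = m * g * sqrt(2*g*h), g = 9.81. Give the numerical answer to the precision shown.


First, sqrt(2gh) = sqrt(2 * 9.81 * 0.639)
= sqrt(12.53718) = 3.540788 m/s
Power = 80.8 * 9.81 * 3.540788 = 2806.6 W

2806.6 W


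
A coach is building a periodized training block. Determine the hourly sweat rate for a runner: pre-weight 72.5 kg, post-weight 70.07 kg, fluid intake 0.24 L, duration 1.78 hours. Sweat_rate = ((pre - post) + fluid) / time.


Mass lost = 72.5 - 70.07 = 2.43 kg
Add fluid consumed: 2.43 + 0.24 = 2.67 L total sweat
Sweat rate = 2.67 / 1.78 = 1.5 L/h

1.5 L/h


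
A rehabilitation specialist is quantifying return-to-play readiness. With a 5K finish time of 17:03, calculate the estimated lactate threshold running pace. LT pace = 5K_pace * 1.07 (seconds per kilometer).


Race duration = 1023 s for 5 km
Average pace = 1023 / 5 = 204.6 s/km
LT pace = 204.6 * 1.07
= 218.92 s/km

218.92 s/km


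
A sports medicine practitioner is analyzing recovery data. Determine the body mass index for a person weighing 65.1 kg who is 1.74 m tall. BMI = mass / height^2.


BMI = mass / height^2
= 65.1 / 1.74^2
= 65.1 / 3.0276
= 21.5 kg/m^2

21.5 kg/m^2


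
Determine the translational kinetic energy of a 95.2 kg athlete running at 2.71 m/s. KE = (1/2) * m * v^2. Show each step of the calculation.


KE = 0.5 * m * v^2
= 0.5 * 95.2 * 2.71^2
= 0.5 * 95.2 * 7.3441
= 349.58 J

349.58 J


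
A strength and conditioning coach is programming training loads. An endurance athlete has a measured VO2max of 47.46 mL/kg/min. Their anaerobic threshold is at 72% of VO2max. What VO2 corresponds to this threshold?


Anaerobic threshold VO2 = VO2max * 72%
= 47.46 * 0.72
= 34.17 mL/kg/min

34.17 mL/kg/min


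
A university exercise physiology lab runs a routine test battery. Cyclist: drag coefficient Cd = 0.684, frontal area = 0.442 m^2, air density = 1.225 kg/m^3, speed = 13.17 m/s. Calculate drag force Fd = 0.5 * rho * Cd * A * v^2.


v^2 = 13.17^2 = 173.4489
Fd = 0.5 * 1.225 * 0.684 * 0.442 * 173.4489
= 32.119 N

32.119 N


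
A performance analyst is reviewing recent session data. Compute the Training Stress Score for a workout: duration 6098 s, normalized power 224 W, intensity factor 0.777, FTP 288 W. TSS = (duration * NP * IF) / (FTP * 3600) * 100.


Product = 6098 * 224 * 0.777 = 1061344.704
Base = 288 * 3600 = 1036800
TSS = 1061344.704 / 1036800 * 100 = 102.37

102.37 TSS


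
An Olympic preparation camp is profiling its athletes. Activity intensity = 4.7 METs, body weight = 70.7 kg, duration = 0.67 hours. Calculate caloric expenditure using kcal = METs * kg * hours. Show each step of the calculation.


kcal = 4.7 * 70.7 * 0.67
= 332.29 * 0.67
= 222.63 kcal

222.63 kcal


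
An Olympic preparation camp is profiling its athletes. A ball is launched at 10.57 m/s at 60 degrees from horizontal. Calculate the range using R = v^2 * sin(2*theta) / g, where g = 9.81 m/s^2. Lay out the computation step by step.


sin(2 * 60) = sin(120) = 0.866025
v^2 = 10.57^2 = 111.7249
R = 111.7249 * 0.866025 / 9.81
= 9.863 m

9.863 m


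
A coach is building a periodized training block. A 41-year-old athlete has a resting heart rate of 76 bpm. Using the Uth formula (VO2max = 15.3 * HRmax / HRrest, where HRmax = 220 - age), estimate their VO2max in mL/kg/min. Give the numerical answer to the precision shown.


HRmax = 220 - 41 = 179 bpm
Ratio = HRmax / HRrest = 179 / 76 = 2.3553
VO2max = 15.3 * 2.3553 = 36.04 mL/kg/min

36.04 mL/kg/min


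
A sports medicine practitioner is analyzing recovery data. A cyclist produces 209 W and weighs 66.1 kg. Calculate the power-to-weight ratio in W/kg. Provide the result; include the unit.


P/W = power / mass
= 209 / 66.1
= 3.162 W/kg

3.162 W/kg


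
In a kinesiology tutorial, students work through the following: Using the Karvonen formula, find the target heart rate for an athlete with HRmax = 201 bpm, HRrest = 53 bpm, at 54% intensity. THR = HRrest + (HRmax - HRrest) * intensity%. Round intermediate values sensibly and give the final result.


HRR = 201 - 53 = 148
THR = 53 + 148 * 0.54
= 53 + 79.92
= 132.92 bpm

132.92 bpm


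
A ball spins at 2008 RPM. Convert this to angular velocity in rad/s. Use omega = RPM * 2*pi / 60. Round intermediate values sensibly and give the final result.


omega = 2008 * 2 * pi / 60
= 2008 * 6.28318531 / 60
= 12616.636 / 60
= 210.277 rad/s

210.277 rad/s


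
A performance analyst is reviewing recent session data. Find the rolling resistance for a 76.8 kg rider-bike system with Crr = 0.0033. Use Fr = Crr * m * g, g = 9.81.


m * g = 76.8 * 9.81 = 753.408 N
Fr = 0.0033 * 753.408 = 2.486 N

2.486 N


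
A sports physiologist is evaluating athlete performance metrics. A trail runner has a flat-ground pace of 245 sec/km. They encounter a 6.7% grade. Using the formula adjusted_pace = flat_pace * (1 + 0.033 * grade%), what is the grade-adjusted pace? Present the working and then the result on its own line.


Grade factor = 1 + 0.033 * 6.7 = 1.2211
Adjusted = 245 * 1.2211 = 299.17 sec/km

299.17 s/km


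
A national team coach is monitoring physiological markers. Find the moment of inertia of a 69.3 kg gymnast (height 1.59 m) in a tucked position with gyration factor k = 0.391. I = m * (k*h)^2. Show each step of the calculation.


Radius of gyration = 0.391 * 1.59 = 0.62169 m
I = 69.3 * 0.62169^2
= 69.3 * 0.386498
= 26.784 kg*m^2

26.784 kg*m^2


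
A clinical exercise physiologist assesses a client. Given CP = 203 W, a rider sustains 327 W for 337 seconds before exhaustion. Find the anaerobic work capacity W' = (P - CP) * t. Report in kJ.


Excess power = 327 - 203 = 124 W
Work above CP = 124 * 337 = 41788 J
W' = 41.788 kJ

41.788 kJ


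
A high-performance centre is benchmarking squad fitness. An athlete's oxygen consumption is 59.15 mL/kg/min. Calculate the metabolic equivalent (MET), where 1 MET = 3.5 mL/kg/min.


MET = VO2 / 3.5
= 59.15 / 3.5
= 16.9 METs

16.9 METs


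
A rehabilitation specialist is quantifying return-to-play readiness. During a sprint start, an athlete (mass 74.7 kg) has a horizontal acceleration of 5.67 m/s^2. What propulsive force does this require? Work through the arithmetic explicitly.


Propulsive force = mass * acceleration
= 74.7 kg * 5.67 m/s^2
= 423.55 N

423.55 N


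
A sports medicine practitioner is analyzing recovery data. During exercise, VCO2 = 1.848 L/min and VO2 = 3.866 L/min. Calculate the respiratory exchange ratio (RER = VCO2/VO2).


RER = VCO2 / VO2
= 1.848 / 3.866
= 0.478

0.478


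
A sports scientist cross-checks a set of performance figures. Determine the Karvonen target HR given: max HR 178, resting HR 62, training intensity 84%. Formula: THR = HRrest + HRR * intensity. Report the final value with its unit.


HRR = HRmax - HRrest = 178 - 62 = 116
THR = 62 + 116 * 0.84
= 159.44 bpm

159.44 bpm


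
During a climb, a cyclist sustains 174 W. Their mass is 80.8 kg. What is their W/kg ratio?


Power-to-weight = 174 W / 80.8 kg
= 2.153 W/kg

2.153 W/kg


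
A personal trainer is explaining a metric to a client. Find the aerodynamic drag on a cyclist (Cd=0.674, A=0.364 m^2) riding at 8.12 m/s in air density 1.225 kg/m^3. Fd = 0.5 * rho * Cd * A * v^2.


Fd = 0.5 * 1.225 * 0.674 * 0.364 * 8.12^2
= 0.5 * 1.225 * 0.674 * 0.364 * 65.9344
= 9.908 N

9.908 N


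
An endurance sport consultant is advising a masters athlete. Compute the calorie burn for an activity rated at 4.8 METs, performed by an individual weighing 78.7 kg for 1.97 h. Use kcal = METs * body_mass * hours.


Product of METs and mass = 4.8 * 78.7 = 377.76
Total kcal = 377.76 * 1.97 = 744.19 kcal

744.19 kcal


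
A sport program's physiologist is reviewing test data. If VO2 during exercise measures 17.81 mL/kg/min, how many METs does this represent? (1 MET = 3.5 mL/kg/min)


METs = VO2 / 3.5 = 17.81 / 3.5 = 5.09

5.09 METs


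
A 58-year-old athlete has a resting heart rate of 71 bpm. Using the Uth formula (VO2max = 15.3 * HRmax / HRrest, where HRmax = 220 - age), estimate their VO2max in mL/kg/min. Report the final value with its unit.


HRmax = 220 - 58 = 162 bpm
Ratio = HRmax / HRrest = 162 / 71 = 2.2817
VO2max = 15.3 * 2.2817 = 34.91 mL/kg/min

34.91 mL/kg/min


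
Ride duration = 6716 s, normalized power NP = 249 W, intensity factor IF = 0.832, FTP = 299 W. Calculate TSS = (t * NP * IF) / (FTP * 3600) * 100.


Numerator = 6716 * 249 * 0.832 = 1391340.288
Denominator = 299 * 3600 = 1076400
TSS = 1391340.288 / 1076400 * 100
= 129.26

129.26 TSS


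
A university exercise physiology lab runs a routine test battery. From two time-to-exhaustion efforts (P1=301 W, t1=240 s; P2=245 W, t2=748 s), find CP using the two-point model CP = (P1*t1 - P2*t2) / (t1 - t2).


Work in trial 1 = 72240 J
Work in trial 2 = 183260 J
Delta work = -111020 J
Delta time = -508 s
CP = -111020 / -508 = 218.54 W

218.54 W


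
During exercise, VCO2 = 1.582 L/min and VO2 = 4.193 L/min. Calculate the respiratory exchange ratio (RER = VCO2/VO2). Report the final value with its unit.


RER = VCO2 / VO2
= 1.582 / 4.193
= 0.3773

0.3773


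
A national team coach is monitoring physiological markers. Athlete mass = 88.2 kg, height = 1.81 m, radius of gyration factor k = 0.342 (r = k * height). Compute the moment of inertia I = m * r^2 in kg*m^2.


r = k * height = 0.342 * 1.81 = 0.61902 m
r^2 = 0.61902^2 = 0.383186
I = 88.2 * 0.383186 = 33.797 kg*m^2

33.797 kg*m^2


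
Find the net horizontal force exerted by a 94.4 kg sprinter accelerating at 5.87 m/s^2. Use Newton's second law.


Newton's second law: F = m * a
F = 94.4 * 5.87 = 554.13 N

554.13 N


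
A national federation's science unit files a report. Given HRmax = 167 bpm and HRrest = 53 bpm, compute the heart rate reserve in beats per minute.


Heart rate reserve = maximum HR minus resting HR
HRR = 167 - 53 = 114 bpm

114 bpm


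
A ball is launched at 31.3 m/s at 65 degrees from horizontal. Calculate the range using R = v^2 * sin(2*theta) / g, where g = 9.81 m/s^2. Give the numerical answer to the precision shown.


sin(2 * 65) = sin(130) = 0.766044
v^2 = 31.3^2 = 979.69
R = 979.69 * 0.766044 / 9.81
= 76.502 m

76.502 m


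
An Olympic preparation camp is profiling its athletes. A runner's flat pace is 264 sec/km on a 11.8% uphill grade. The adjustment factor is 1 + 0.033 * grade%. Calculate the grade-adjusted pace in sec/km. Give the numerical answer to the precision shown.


Factor = 1 + 0.033 * 11.8 = 1.3894
Adjusted pace = 264 * 1.3894
= 366.8 sec/km

366.8 s/km


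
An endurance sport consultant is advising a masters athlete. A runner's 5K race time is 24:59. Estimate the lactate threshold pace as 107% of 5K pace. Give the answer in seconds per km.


Total race time = 24*60 + 59 = 1499 seconds
5K pace = 1499 / 5 = 299.8 sec/km
LT pace = 299.8 * 1.07 = 320.79 sec/km

320.79 s/km


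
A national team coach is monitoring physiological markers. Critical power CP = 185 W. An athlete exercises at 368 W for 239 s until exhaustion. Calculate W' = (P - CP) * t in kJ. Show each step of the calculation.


P - CP = 368 - 185 = 183 W
W' = 183 * 239 = 43737 J
= 43737 / 1000 = 43.737 kJ

43.737 kJ


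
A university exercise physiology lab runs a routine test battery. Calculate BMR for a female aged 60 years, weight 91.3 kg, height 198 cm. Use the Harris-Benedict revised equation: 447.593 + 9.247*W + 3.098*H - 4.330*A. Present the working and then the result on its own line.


Substituting values:
W term = 9.247 * 91.3 = 844.2511
H term = 3.098 * 198 = 613.404
A term = 4.330 * 60 = 259.8
BMR = 1645.45 kcal/day

1645.45 kcal/day


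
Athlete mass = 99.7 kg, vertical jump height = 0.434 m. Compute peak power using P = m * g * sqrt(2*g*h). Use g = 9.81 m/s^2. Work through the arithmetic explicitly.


sqrt(2 * 9.81 * 0.434) = sqrt(8.51508) = 2.918061 m/s
P = 99.7 * 9.81 * 2.918061
= 2854.03 W

2854.03 W


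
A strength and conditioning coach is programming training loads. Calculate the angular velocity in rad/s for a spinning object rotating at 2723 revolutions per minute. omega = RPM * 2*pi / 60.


omega = RPM * 2*pi / 60
= 2723 * 6.28318531 / 60
= 285.152 rad/s

285.152 rad/s


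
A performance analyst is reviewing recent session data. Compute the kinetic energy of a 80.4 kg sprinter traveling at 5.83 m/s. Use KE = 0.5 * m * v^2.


Velocity squared = 33.9889
KE = 0.5 * 80.4 * 33.9889 = 1366.35 J

1366.35 J


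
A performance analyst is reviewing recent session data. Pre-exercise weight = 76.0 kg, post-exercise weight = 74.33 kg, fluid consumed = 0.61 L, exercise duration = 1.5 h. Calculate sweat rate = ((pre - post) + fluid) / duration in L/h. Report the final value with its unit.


Weight loss = 76.0 - 74.33 = 1.67 kg (approx L)
Total sweat = 1.67 + 0.61 = 2.28 L
Sweat rate = 2.28 / 1.5 = 1.52 L/h

1.52 L/h


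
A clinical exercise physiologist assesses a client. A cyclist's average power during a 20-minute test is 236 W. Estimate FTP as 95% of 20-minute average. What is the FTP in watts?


FTP = 20-min power * 0.95
= 236 * 0.95
= 224.2 W

224.2 W


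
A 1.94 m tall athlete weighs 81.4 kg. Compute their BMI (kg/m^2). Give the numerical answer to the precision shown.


height^2 = 3.7636 m^2
BMI = 81.4 / 3.7636 = 21.63 kg/m^2

21.63 kg/m^2


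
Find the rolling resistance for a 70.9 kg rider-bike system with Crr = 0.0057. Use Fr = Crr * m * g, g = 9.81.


m * g = 70.9 * 9.81 = 695.529 N
Fr = 0.0057 * 695.529 = 3.965 N

3.965 N


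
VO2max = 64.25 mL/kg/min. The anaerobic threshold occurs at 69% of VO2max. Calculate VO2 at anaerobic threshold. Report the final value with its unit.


AT fraction = 69 / 100 = 0.69
AT VO2 = 64.25 * 0.69
= 44.33 mL/kg/min

44.33 mL/kg/min


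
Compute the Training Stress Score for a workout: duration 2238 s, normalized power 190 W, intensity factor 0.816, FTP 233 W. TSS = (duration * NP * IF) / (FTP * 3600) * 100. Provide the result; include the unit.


Product = 2238 * 190 * 0.816 = 346979.52
Base = 233 * 3600 = 838800
TSS = 346979.52 / 838800 * 100 = 41.37

41.37 TSS


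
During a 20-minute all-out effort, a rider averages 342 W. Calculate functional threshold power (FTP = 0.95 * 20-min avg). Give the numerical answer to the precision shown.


FTP = 0.95 * 342
= 324.9 W

324.9 W


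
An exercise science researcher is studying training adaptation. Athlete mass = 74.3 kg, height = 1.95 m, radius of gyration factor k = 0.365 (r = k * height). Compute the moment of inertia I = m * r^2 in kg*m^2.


r = k * height = 0.365 * 1.95 = 0.71175 m
r^2 = 0.71175^2 = 0.506588
I = 74.3 * 0.506588 = 37.639 kg*m^2

37.639 kg*m^2


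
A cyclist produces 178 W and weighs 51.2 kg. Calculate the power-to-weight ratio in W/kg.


P/W = power / mass
= 178 / 51.2
= 3.477 W/kg

3.477 W/kg


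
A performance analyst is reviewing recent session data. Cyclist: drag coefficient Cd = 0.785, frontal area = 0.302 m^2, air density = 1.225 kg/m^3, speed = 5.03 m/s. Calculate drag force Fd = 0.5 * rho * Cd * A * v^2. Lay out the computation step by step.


v^2 = 5.03^2 = 25.3009
Fd = 0.5 * 1.225 * 0.785 * 0.302 * 25.3009
= 3.674 N

3.674 N


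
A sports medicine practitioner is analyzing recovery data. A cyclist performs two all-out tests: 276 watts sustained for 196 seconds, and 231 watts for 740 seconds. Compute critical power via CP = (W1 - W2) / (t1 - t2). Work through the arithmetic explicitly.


W1 = P1 * t1 = 276 * 196 = 54096 J
W2 = P2 * t2 = 231 * 740 = 170940 J
CP = (54096 - 170940) / (196 - 740)
= 214.79 W

214.79 W


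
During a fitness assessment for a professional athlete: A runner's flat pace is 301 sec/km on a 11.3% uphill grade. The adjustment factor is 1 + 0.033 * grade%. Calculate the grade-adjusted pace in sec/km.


Factor = 1 + 0.033 * 11.3 = 1.3729
Adjusted pace = 301 * 1.3729
= 413.24 sec/km

413.24 s/km


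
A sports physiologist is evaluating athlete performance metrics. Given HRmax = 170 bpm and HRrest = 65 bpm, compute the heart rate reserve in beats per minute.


Heart rate reserve = maximum HR minus resting HR
HRR = 170 - 65 = 105 bpm

105 bpm


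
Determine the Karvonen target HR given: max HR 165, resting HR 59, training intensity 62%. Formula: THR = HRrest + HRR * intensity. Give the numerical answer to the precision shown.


HRR = HRmax - HRrest = 165 - 59 = 106
THR = 59 + 106 * 0.62
= 124.72 bpm

124.72 bpm


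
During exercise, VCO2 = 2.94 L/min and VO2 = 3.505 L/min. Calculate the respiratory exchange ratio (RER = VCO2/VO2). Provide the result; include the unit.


RER = VCO2 / VO2
= 2.94 / 3.505
= 0.8388

0.8388


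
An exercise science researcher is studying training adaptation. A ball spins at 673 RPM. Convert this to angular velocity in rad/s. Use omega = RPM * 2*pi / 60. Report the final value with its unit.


omega = 673 * 2 * pi / 60
= 673 * 6.28318531 / 60
= 4228.584 / 60
= 70.476 rad/s

70.476 rad/s


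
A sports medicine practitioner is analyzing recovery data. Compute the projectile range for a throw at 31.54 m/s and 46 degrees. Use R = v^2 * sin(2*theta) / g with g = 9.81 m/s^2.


Two times the angle = 92 degrees
sin(92) = 0.999391
R = 994.7716 * 0.999391 / 9.81 = 101.342 m

101.342 m


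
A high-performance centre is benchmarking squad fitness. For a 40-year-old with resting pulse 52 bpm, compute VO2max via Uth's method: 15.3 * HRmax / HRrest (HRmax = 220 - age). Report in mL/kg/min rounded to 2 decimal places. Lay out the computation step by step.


Step 1: HRmax = 220 - 40 = 180 bpm
Step 2: Ratio = 180 / 52 = 3.4615
Step 3: VO2max = 15.3 * 3.4615 = 52.96 mL/kg/min

52.96 mL/kg/min


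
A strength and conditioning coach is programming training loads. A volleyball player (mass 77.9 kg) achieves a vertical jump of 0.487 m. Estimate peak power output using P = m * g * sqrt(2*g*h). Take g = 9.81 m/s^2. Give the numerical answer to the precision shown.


2 * g * h = 2 * 9.81 * 0.487 = 9.55494
sqrt(9.55494) = 3.091107 m/s
P = 77.9 * 9.81 * 3.091107 = 2362.22 W

2362.22 W


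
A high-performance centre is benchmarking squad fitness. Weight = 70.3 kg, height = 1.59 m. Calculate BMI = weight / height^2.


height^2 = 1.59^2 = 2.5281
BMI = 70.3 / 2.5281 = 27.81 kg/m^2

27.81 kg/m^2


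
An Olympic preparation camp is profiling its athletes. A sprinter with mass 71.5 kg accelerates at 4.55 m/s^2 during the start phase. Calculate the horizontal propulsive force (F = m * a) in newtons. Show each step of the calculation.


F = m * a
= 71.5 * 4.55
= 325.33 N

325.33 N


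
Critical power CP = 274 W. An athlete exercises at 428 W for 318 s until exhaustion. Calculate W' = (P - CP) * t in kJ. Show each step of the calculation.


P - CP = 428 - 274 = 154 W
W' = 154 * 318 = 48972 J
= 48972 / 1000 = 48.972 kJ

48.972 kJ


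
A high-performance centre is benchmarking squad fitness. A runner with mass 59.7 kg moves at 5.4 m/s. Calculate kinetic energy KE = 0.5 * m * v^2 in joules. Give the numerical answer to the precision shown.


v^2 = 5.4^2 = 29.16
KE = 0.5 * 59.7 * 29.16
= 870.43 J

870.43 J


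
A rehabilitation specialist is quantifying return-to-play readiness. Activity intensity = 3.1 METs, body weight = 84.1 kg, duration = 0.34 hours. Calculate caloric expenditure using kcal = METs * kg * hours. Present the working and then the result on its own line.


kcal = 3.1 * 84.1 * 0.34
= 260.71 * 0.34
= 88.64 kcal

88.64 kcal


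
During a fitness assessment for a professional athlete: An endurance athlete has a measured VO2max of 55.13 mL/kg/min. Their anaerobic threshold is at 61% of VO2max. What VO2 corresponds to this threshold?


Anaerobic threshold VO2 = VO2max * 61%
= 55.13 * 0.61
= 33.63 mL/kg/min

33.63 mL/kg/min


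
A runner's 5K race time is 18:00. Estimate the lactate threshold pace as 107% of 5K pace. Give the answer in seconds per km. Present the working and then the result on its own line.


Total race time = 18*60 + 0 = 1080 seconds
5K pace = 1080 / 5 = 216.0 sec/km
LT pace = 216.0 * 1.07 = 231.12 sec/km

231.12 s/km


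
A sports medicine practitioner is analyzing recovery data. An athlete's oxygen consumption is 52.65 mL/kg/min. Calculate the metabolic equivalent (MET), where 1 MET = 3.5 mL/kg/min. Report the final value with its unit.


MET = VO2 / 3.5
= 52.65 / 3.5
= 15.04 METs

15.04 METs


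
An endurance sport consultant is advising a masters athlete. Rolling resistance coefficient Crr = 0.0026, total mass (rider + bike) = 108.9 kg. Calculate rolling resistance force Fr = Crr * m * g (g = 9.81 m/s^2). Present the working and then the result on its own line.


Fr = Crr * m * g
= 0.0026 * 108.9 * 9.81
= 2.778 N

2.778 N
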